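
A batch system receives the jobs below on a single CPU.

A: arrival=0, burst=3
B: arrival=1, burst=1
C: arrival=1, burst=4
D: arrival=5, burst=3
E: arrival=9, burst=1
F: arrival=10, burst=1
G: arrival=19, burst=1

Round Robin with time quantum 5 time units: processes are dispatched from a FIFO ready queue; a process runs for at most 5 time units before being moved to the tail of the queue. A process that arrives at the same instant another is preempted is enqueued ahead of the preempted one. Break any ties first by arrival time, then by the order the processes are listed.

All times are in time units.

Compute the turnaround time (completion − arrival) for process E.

Timeline: | A 0-3 | B 3-4 | C 4-8 | D 8-11 | E 11-12 | F 12-13 | idle 13-19 | G 19-20 |
Completion: A=3  B=4  C=8  D=11  E=12  F=13  G=20
Turnaround (C−A): A=3  B=3  C=7  D=6  E=3  F=3  G=1
Turnaround(E) = completion − arrival = 12 − 9 = 3

3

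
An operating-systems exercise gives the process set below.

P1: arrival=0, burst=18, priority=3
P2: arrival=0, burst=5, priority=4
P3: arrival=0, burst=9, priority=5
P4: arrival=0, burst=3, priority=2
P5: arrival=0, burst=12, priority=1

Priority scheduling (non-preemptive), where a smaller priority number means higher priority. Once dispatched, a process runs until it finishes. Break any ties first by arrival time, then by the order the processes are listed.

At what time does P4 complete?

Schedule: | P5 0-12 | P4 12-15 | P1 15-33 | P2 33-38 | P3 38-47 |
Completion: P1=33  P2=38  P3=47  P4=15  P5=12

15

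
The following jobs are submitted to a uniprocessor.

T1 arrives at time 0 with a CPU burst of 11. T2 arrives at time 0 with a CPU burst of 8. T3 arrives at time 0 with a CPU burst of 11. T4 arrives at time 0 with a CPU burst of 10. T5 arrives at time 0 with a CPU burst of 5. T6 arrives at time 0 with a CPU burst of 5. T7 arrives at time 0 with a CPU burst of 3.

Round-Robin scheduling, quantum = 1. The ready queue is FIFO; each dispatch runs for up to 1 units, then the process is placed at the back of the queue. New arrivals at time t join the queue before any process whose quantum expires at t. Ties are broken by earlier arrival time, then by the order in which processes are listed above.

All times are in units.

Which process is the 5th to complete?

Timeline: | T1 0-1 | T2 1-2 | T3 2-3 | T4 3-4 | T5 4-5 | T6 5-6 | T7 6-7 | T1 7-8 | T2 8-9 | T3 9-10 | T4 10-11 | T5 11-12 | T6 12-13 | T7 13-14 | T1 14-15 | T2 15-16 | T3 16-17 | T4 17-18 | T5 18-19 | T6 19-20 | T7 20-21 | T1 21-22 | T2 22-23 | T3 23-24 | T4 24-25 | T5 25-26 | T6 26-27 | T1 27-28 | T2 28-29 | T3 29-30 | T4 30-31 | T5 31-32 | T6 32-33 | T1 33-34 | T2 34-35 | T3 35-36 | T4 36-37 | T1 37-38 | T2 38-39 | T3 39-40 | T4 40-41 | T1 41-42 | T2 42-43 | T3 43-44 | T4 44-45 | T1 45-46 | T3 46-47 | T4 47-48 | T1 48-49 | T3 49-50 | T4 50-51 | T1 51-52 | T3 52-53 |
Completion: T1=52  T2=43  T3=53  T4=51  T5=32  T6=33  T7=21
Finish order: T7 → T5 → T6 → T2 → T4 → T1 → T3

T4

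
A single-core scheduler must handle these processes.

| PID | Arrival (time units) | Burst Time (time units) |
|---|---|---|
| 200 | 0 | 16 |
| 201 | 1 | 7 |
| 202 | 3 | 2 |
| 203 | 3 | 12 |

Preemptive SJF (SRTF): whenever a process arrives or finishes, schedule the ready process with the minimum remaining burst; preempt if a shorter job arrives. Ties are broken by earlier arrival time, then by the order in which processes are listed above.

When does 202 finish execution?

5

Gantt: | 200 0-1 | 201 1-3 | 202 3-5 | 201 5-10 | 203 10-22 | 200 22-37 |
Completion: 200=37  201=10  202=5  203=22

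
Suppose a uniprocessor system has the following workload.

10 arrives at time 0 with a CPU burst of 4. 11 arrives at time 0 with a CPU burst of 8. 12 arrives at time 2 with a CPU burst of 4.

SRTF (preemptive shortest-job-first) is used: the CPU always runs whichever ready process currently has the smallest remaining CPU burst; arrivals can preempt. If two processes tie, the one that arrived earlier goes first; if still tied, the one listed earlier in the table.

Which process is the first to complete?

Gantt: | 10 0-4 | 12 4-8 | 11 8-16 |
Completion: 10=4  11=16  12=8
Turnaround (C−A): 10=4  11=16  12=6
Finish order: 10 → 12 → 11

10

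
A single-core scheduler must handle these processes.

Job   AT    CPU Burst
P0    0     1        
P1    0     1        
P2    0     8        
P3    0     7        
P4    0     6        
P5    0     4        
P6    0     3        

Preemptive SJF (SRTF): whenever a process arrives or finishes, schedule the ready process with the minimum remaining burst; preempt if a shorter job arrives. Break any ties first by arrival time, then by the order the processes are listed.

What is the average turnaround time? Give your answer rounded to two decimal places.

Timeline: | P0 0-1 | P1 1-2 | P6 2-5 | P5 5-9 | P4 9-15 | P3 15-22 | P2 22-30 |
Completion: P0=1  P1=2  P2=30  P3=22  P4=15  P5=9  P6=5
Turnaround (C−A): P0=1  P1=2  P2=30  P3=22  P4=15  P5=9  P6=5
Turnaround times: P0=1, P1=2, P2=30, P3=22, P4=15, P5=9, P6=5
Average turnaround = (1+2+30+22+15+9+5) / 7 = 84/7 = 12.00

12.00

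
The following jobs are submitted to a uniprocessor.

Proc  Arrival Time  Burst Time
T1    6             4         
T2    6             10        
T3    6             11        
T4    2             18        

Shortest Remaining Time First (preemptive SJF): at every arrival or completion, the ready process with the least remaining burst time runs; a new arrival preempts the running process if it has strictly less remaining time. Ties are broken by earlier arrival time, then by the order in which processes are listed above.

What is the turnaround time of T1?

4

Gantt: | idle 0-2 | T4 2-6 | T1 6-10 | T2 10-20 | T3 20-31 | T4 31-45 |
Completion: T1=10  T2=20  T3=31  T4=45
Turnaround(T1) = completion − arrival = 10 − 6 = 4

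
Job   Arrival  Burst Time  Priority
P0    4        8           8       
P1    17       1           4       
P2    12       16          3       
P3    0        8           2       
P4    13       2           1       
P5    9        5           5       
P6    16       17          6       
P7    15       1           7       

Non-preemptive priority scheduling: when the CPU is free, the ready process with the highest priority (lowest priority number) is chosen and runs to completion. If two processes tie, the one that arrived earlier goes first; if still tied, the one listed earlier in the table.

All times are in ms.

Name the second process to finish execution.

P0

Timeline: | P3 0-8 | P0 8-16 | P4 16-18 | P2 18-34 | P1 34-35 | P5 35-40 | P6 40-57 | P7 57-58 |
Completion: P0=16  P1=35  P2=34  P3=8  P4=18  P5=40  P6=57  P7=58
Finish order: P3 → P0 → P4 → P2 → P1 → P5 → P6 → P7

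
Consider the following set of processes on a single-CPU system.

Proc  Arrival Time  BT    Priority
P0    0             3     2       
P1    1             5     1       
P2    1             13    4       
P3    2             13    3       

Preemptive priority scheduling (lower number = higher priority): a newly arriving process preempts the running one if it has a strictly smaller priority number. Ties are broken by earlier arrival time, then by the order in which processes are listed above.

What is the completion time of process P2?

Gantt: | P0 0-1 | P1 1-6 | P0 6-8 | P3 8-21 | P2 21-34 |
Completion: P0=8  P1=6  P2=34  P3=21

34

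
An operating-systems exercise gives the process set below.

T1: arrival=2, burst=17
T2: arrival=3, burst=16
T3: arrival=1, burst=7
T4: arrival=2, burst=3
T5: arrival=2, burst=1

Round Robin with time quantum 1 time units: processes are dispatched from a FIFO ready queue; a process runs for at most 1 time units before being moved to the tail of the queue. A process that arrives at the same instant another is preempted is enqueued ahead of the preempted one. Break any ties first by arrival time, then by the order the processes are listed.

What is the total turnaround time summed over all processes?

Timeline: | idle 0-1 | T3 1-2 | T1 2-3 | T4 3-4 | T5 4-5 | T3 5-6 | T2 6-7 | T1 7-8 | T4 8-9 | T3 9-10 | T2 10-11 | T1 11-12 | T4 12-13 | T3 13-14 | T2 14-15 | T1 15-16 | T3 16-17 | T2 17-18 | T1 18-19 | T3 19-20 | T2 20-21 | T1 21-22 | T3 22-23 | T2 23-24 | T1 24-25 | T2 25-26 | T1 26-27 | T2 27-28 | T1 28-29 | T2 29-30 | T1 30-31 | T2 31-32 | T1 32-33 | T2 33-34 | T1 34-35 | T2 35-36 | T1 36-37 | T2 37-38 | T1 38-39 | T2 39-40 | T1 40-41 | T2 41-42 | T1 42-43 | T2 43-44 | T1 44-45 |
Completion: T1=45  T2=44  T3=23  T4=13  T5=5
Turnaround = completion − arrival: T1=43, T2=41, T3=22, T4=11, T5=3
Total turnaround = 43 + 41 + 22 + 11 + 3 = 120

120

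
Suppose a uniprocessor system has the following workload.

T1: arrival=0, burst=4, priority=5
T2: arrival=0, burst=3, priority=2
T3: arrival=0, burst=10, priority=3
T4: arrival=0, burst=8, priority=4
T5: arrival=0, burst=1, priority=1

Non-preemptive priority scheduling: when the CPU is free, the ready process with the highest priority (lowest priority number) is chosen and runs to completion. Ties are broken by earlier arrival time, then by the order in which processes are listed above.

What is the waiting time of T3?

4

Schedule: | T5 0-1 | T2 1-4 | T3 4-14 | T4 14-22 | T1 22-26 |
Completion: T1=26  T2=4  T3=14  T4=22  T5=1
Turnaround (C−A): T1=26  T2=4  T3=14  T4=22  T5=1
Waiting(T3) = turnaround − burst = 14 − 10 = 4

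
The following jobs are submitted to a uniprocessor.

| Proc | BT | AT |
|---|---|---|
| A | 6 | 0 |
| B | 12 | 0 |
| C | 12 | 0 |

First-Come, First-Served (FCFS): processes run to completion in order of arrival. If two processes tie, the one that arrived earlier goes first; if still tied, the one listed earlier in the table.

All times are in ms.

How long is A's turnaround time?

Schedule: | A 0-6 | B 6-18 | C 18-30 |
Completion: A=6  B=18  C=30
Turnaround(A) = completion − arrival = 6 − 0 = 6

6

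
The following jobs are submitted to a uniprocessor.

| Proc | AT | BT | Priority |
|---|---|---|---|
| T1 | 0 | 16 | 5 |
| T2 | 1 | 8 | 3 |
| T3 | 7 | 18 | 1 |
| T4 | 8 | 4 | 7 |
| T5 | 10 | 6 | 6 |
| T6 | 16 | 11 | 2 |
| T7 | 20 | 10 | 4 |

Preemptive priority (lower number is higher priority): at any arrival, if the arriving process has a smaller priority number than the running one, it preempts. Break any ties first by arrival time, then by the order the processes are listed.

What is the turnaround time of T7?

Timeline: | T1 0-1 | T2 1-7 | T3 7-25 | T6 25-36 | T2 36-38 | T7 38-48 | T1 48-63 | T5 63-69 | T4 69-73 |
Completion: T1=63  T2=38  T3=25  T4=73  T5=69  T6=36  T7=48
Turnaround (C−A): T1=63  T2=37  T3=18  T4=65  T5=59  T6=20  T7=28
Turnaround(T7) = completion − arrival = 48 − 20 = 28

28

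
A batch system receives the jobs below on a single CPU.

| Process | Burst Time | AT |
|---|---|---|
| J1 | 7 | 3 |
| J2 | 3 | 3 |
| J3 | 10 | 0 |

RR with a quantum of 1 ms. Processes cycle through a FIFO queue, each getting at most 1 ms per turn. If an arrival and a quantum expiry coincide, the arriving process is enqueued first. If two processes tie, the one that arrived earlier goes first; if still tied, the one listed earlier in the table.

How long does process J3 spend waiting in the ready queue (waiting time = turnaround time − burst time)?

10

Timeline: | J3 0-3 | J1 3-4 | J2 4-5 | J3 5-6 | J1 6-7 | J2 7-8 | J3 8-9 | J1 9-10 | J2 10-11 | J3 11-12 | J1 12-13 | J3 13-14 | J1 14-15 | J3 15-16 | J1 16-17 | J3 17-18 | J1 18-19 | J3 19-20 |
Completion: J1=19  J2=11  J3=20
Turnaround (C−A): J1=16  J2=8  J3=20
Waiting(J3) = turnaround − burst = 20 − 10 = 10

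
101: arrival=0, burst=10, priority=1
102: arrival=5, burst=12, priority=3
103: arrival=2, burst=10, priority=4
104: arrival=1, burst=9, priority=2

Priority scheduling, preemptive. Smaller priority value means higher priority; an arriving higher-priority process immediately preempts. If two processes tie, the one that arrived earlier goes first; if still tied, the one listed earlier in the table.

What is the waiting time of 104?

Gantt: | 101 0-10 | 104 10-19 | 102 19-31 | 103 31-41 |
Completion: 101=10  102=31  103=41  104=19
Waiting(104) = turnaround − burst = 18 − 9 = 9

9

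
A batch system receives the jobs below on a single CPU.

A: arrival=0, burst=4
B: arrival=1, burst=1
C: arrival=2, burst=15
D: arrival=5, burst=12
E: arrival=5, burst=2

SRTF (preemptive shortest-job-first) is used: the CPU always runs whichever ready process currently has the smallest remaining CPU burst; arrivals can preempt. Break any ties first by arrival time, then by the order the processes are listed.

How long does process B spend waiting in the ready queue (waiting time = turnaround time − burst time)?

0

Gantt: | A 0-1 | B 1-2 | A 2-5 | E 5-7 | D 7-19 | C 19-34 |
Completion: A=5  B=2  C=34  D=19  E=7
Turnaround (C−A): A=5  B=1  C=32  D=14  E=2
Waiting(B) = turnaround − burst = 1 − 1 = 0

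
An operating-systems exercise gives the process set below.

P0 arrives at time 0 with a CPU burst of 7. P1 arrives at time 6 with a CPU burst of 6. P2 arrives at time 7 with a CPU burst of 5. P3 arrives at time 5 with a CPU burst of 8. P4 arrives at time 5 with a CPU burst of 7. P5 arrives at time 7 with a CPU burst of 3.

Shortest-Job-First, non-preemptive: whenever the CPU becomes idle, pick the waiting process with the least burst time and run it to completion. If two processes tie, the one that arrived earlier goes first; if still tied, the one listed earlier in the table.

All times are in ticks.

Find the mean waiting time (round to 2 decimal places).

8.50

Timeline: | P0 0-7 | P5 7-10 | P2 10-15 | P1 15-21 | P4 21-28 | P3 28-36 |
Completion: P0=7  P1=21  P2=15  P3=36  P4=28  P5=10
Turnaround (C−A): P0=7  P1=15  P2=8  P3=31  P4=23  P5=3
Waiting times: P0=0, P1=9, P2=3, P3=23, P4=16, P5=0
Average waiting = (0+9+3+23+16+0) / 6 = 51/6 = 8.50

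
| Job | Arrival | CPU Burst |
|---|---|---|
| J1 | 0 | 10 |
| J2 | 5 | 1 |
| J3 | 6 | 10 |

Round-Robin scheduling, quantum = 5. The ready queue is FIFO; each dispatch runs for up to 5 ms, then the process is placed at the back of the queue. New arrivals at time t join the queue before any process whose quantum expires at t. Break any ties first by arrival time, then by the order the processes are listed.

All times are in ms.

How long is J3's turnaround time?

Gantt: | J1 0-5 | J2 5-6 | J1 6-11 | J3 11-21 |
Completion: J1=11  J2=6  J3=21
Turnaround (C−A): J1=11  J2=1  J3=15
Turnaround(J3) = completion − arrival = 21 − 6 = 15

15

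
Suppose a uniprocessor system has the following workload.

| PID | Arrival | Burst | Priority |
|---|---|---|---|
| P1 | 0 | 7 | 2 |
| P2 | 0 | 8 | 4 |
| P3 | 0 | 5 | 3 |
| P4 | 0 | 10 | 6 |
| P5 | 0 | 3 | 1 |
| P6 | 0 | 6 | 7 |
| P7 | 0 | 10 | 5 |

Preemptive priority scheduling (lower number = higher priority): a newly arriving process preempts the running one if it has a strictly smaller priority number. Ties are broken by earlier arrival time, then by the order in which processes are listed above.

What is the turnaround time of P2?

Schedule: | P5 0-3 | P1 3-10 | P3 10-15 | P2 15-23 | P7 23-33 | P4 33-43 | P6 43-49 |
Completion: P1=10  P2=23  P3=15  P4=43  P5=3  P6=49  P7=33
Turnaround (C−A): P1=10  P2=23  P3=15  P4=43  P5=3  P6=49  P7=33
Turnaround(P2) = completion − arrival = 23 − 0 = 23

23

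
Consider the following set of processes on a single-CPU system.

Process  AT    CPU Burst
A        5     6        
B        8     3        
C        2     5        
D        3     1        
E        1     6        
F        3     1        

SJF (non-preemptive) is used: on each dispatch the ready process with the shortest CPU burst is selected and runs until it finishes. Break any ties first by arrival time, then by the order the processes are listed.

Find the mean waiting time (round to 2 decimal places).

Timeline: | idle 0-1 | E 1-7 | D 7-8 | F 8-9 | B 9-12 | C 12-17 | A 17-23 |
Completion: A=23  B=12  C=17  D=8  E=7  F=9
Turnaround (C−A): A=18  B=4  C=15  D=5  E=6  F=6
Waiting times: A=12, B=1, C=10, D=4, E=0, F=5
Average waiting = (12+1+10+4+0+5) / 6 = 32/6 = 5.33

5.33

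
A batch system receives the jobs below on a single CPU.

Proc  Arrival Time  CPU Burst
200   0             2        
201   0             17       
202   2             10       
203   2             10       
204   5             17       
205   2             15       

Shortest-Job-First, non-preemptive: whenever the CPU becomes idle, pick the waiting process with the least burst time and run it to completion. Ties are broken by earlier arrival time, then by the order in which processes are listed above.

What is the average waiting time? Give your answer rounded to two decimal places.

19.33

Gantt: | 200 0-2 | 202 2-12 | 203 12-22 | 205 22-37 | 201 37-54 | 204 54-71 |
Completion: 200=2  201=54  202=12  203=22  204=71  205=37
Turnaround (C−A): 200=2  201=54  202=10  203=20  204=66  205=35
Waiting times: 200=0, 201=37, 202=0, 203=10, 204=49, 205=20
Average waiting = (0+37+0+10+49+20) / 6 = 116/6 = 19.33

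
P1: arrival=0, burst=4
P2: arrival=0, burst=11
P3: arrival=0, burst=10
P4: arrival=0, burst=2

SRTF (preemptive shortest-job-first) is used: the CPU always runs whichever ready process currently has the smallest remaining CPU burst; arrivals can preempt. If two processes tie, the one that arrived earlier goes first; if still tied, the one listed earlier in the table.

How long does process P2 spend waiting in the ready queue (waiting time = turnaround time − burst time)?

Schedule: | P4 0-2 | P1 2-6 | P3 6-16 | P2 16-27 |
Completion: P1=6  P2=27  P3=16  P4=2
Waiting(P2) = turnaround − burst = 27 − 11 = 16

16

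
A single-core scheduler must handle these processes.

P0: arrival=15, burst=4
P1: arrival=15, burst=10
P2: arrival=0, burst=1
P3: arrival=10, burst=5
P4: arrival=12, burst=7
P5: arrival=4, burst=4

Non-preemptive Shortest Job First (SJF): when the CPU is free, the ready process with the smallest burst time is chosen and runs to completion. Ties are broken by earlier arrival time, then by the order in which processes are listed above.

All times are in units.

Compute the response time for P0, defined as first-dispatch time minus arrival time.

Timeline: | P2 0-1 | idle 1-4 | P5 4-8 | idle 8-10 | P3 10-15 | P0 15-19 | P4 19-26 | P1 26-36 |
Completion: P0=19  P1=36  P2=1  P3=15  P4=26  P5=8
Turnaround (C−A): P0=4  P1=21  P2=1  P3=5  P4=14  P5=4
Response(P0) = first start − arrival = 15 − 15 = 0

0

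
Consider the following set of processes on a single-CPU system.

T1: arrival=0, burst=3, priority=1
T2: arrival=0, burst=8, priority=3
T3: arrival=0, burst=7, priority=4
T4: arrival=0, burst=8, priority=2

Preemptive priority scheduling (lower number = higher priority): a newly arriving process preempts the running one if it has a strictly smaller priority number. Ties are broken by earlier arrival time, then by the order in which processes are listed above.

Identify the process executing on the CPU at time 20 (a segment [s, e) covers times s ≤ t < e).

Gantt: | T1 0-3 | T4 3-11 | T2 11-19 | T3 19-26 |
Completion: T1=3  T2=19  T3=26  T4=11
Turnaround (C−A): T1=3  T2=19  T3=26  T4=11

T3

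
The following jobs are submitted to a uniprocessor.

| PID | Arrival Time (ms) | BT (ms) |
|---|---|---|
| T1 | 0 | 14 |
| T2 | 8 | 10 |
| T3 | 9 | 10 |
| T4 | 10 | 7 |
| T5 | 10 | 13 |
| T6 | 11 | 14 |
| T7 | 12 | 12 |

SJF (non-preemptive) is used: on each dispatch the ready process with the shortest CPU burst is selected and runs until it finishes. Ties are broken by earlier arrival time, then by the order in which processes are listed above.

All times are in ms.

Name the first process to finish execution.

T1

Gantt: | T1 0-14 | T4 14-21 | T2 21-31 | T3 31-41 | T7 41-53 | T5 53-66 | T6 66-80 |
Completion: T1=14  T2=31  T3=41  T4=21  T5=66  T6=80  T7=53
Turnaround (C−A): T1=14  T2=23  T3=32  T4=11  T5=56  T6=69  T7=41
Finish order: T1 → T4 → T2 → T3 → T7 → T5 → T6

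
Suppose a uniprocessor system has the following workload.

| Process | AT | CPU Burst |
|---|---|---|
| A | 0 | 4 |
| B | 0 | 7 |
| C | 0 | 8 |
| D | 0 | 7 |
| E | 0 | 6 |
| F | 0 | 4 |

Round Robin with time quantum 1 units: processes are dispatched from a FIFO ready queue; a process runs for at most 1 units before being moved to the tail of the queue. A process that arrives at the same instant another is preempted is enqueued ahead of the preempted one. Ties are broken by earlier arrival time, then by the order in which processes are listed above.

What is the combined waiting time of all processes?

Schedule: | A 0-1 | B 1-2 | C 2-3 | D 3-4 | E 4-5 | F 5-6 | A 6-7 | B 7-8 | C 8-9 | D 9-10 | E 10-11 | F 11-12 | A 12-13 | B 13-14 | C 14-15 | D 15-16 | E 16-17 | F 17-18 | A 18-19 | B 19-20 | C 20-21 | D 21-22 | E 22-23 | F 23-24 | B 24-25 | C 25-26 | D 26-27 | E 27-28 | B 28-29 | C 29-30 | D 30-31 | E 31-32 | B 32-33 | C 33-34 | D 34-35 | C 35-36 |
Completion: A=19  B=33  C=36  D=35  E=32  F=24
Waiting = turnaround − burst: A=15, B=26, C=28, D=28, E=26, F=20
Total waiting = 15 + 26 + 28 + 28 + 26 + 20 = 143

143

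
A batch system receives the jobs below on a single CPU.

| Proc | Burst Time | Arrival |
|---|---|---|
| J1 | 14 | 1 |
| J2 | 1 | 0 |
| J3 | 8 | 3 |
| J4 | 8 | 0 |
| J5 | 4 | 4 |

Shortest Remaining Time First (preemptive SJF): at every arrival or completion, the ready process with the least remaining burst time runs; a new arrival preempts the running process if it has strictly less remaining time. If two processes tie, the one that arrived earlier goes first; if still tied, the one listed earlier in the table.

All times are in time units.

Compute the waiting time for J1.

20

Gantt: | J2 0-1 | J4 1-4 | J5 4-8 | J4 8-13 | J3 13-21 | J1 21-35 |
Completion: J1=35  J2=1  J3=21  J4=13  J5=8
Waiting(J1) = turnaround − burst = 34 − 14 = 20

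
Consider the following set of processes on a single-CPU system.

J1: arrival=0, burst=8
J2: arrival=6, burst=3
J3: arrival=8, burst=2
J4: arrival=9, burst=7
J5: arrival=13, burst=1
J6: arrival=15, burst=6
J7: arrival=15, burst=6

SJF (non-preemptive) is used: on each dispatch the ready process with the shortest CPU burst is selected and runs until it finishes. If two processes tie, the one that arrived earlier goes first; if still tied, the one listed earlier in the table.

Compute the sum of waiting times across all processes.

27

Schedule: | J1 0-8 | J3 8-10 | J2 10-13 | J5 13-14 | J4 14-21 | J6 21-27 | J7 27-33 |
Completion: J1=8  J2=13  J3=10  J4=21  J5=14  J6=27  J7=33
Turnaround (C−A): J1=8  J2=7  J3=2  J4=12  J5=1  J6=12  J7=18
Waiting = turnaround − burst: J1=0, J2=4, J3=0, J4=5, J5=0, J6=6, J7=12
Total waiting = 0 + 4 + 0 + 5 + 0 + 6 + 12 = 27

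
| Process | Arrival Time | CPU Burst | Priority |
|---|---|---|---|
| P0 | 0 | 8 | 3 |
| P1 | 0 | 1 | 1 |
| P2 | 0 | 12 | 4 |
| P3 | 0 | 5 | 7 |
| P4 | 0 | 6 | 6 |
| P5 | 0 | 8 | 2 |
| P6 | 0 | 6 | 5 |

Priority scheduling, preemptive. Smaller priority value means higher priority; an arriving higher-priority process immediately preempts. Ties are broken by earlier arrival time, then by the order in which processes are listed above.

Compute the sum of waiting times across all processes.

Gantt: | P1 0-1 | P5 1-9 | P0 9-17 | P2 17-29 | P6 29-35 | P4 35-41 | P3 41-46 |
Completion: P0=17  P1=1  P2=29  P3=46  P4=41  P5=9  P6=35
Turnaround (C−A): P0=17  P1=1  P2=29  P3=46  P4=41  P5=9  P6=35
Waiting = turnaround − burst: P0=9, P1=0, P2=17, P3=41, P4=35, P5=1, P6=29
Total waiting = 9 + 0 + 17 + 41 + 35 + 1 + 29 = 132

132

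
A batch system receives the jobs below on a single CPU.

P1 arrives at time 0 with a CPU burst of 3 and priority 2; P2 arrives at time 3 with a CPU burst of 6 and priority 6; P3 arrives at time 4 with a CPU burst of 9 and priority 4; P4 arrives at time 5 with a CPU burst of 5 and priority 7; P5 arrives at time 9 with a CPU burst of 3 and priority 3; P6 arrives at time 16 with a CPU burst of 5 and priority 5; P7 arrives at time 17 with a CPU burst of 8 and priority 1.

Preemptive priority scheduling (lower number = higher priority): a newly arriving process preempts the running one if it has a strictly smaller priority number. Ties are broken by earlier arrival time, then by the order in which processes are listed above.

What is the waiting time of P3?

3

Gantt: | P1 0-3 | P2 3-4 | P3 4-9 | P5 9-12 | P3 12-16 | P6 16-17 | P7 17-25 | P6 25-29 | P2 29-34 | P4 34-39 |
Completion: P1=3  P2=34  P3=16  P4=39  P5=12  P6=29  P7=25
Waiting(P3) = turnaround − burst = 12 − 9 = 3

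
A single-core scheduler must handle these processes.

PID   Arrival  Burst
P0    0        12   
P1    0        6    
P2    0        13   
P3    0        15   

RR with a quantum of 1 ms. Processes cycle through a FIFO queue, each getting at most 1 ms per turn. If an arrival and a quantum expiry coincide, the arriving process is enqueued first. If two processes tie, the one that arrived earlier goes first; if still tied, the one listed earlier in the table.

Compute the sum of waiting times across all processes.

Gantt: | P0 0-1 | P1 1-2 | P2 2-3 | P3 3-4 | P0 4-5 | P1 5-6 | P2 6-7 | P3 7-8 | P0 8-9 | P1 9-10 | P2 10-11 | P3 11-12 | P0 12-13 | P1 13-14 | P2 14-15 | P3 15-16 | P0 16-17 | P1 17-18 | P2 18-19 | P3 19-20 | P0 20-21 | P1 21-22 | P2 22-23 | P3 23-24 | P0 24-25 | P2 25-26 | P3 26-27 | P0 27-28 | P2 28-29 | P3 29-30 | P0 30-31 | P2 31-32 | P3 32-33 | P0 33-34 | P2 34-35 | P3 35-36 | P0 36-37 | P2 37-38 | P3 38-39 | P0 39-40 | P2 40-41 | P3 41-42 | P2 42-43 | P3 43-46 |
Completion: P0=40  P1=22  P2=43  P3=46
Turnaround (C−A): P0=40  P1=22  P2=43  P3=46
Waiting = turnaround − burst: P0=28, P1=16, P2=30, P3=31
Total waiting = 28 + 16 + 30 + 31 = 105

105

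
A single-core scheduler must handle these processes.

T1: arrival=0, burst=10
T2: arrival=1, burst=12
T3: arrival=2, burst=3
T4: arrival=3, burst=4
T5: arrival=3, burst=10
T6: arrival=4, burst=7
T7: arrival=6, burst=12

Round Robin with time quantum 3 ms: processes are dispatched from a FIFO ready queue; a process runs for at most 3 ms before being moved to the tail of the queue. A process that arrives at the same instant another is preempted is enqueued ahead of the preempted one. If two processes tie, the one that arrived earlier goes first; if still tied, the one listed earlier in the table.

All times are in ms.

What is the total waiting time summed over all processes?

Timeline: | T1 0-3 | T2 3-6 | T3 6-9 | T4 9-12 | T5 12-15 | T1 15-18 | T6 18-21 | T7 21-24 | T2 24-27 | T4 27-28 | T5 28-31 | T1 31-34 | T6 34-37 | T7 37-40 | T2 40-43 | T5 43-46 | T1 46-47 | T6 47-48 | T7 48-51 | T2 51-54 | T5 54-55 | T7 55-58 |
Completion: T1=47  T2=54  T3=9  T4=28  T5=55  T6=48  T7=58
Waiting = turnaround − burst: T1=37, T2=41, T3=4, T4=21, T5=42, T6=37, T7=40
Total waiting = 37 + 41 + 4 + 21 + 42 + 37 + 40 = 222

222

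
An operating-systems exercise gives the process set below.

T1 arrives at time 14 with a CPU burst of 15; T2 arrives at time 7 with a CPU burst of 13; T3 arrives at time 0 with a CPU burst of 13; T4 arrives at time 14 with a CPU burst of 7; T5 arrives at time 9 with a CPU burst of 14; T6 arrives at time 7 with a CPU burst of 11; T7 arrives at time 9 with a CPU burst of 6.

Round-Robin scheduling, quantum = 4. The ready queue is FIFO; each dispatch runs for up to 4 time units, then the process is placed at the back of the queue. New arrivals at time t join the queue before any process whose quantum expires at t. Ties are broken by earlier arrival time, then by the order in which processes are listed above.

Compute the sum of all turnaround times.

Timeline: | T3 0-8 | T2 8-12 | T6 12-16 | T3 16-20 | T5 20-24 | T7 24-28 | T2 28-32 | T1 32-36 | T4 36-40 | T6 40-44 | T3 44-45 | T5 45-49 | T7 49-51 | T2 51-55 | T1 55-59 | T4 59-62 | T6 62-65 | T5 65-69 | T2 69-70 | T1 70-74 | T5 74-76 | T1 76-79 |
Completion: T1=79  T2=70  T3=45  T4=62  T5=76  T6=65  T7=51
Turnaround (C−A): T1=65  T2=63  T3=45  T4=48  T5=67  T6=58  T7=42
Turnaround = completion − arrival: T1=65, T2=63, T3=45, T4=48, T5=67, T6=58, T7=42
Total turnaround = 65 + 63 + 45 + 48 + 67 + 58 + 42 = 388

388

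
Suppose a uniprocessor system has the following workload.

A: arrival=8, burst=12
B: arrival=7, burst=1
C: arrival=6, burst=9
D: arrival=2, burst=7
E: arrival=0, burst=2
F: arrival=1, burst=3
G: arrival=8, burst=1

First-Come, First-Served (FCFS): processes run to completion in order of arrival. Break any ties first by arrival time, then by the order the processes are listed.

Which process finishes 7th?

Timeline: | E 0-2 | F 2-5 | D 5-12 | C 12-21 | B 21-22 | A 22-34 | G 34-35 |
Completion: A=34  B=22  C=21  D=12  E=2  F=5  G=35
Turnaround (C−A): A=26  B=15  C=15  D=10  E=2  F=4  G=27
Finish order: E → F → D → C → B → A → G

G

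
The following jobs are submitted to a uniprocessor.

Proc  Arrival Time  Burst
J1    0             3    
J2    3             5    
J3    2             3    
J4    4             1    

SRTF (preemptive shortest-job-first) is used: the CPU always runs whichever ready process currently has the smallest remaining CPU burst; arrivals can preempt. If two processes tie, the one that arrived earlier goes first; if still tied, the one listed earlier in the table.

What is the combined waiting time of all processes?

6

Schedule: | J1 0-3 | J3 3-4 | J4 4-5 | J3 5-7 | J2 7-12 |
Completion: J1=3  J2=12  J3=7  J4=5
Waiting = turnaround − burst: J1=0, J2=4, J3=2, J4=0
Total waiting = 0 + 4 + 2 + 0 = 6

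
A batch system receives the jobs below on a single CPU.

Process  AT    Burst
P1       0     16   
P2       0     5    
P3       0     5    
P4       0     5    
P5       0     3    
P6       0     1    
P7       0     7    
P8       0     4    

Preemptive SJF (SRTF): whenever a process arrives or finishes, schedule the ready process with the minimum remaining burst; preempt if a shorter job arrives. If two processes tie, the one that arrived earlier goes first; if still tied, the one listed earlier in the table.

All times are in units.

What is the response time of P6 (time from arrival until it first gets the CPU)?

0

Timeline: | P6 0-1 | P5 1-4 | P8 4-8 | P2 8-13 | P3 13-18 | P4 18-23 | P7 23-30 | P1 30-46 |
Completion: P1=46  P2=13  P3=18  P4=23  P5=4  P6=1  P7=30  P8=8
Response(P6) = first start − arrival = 0 − 0 = 0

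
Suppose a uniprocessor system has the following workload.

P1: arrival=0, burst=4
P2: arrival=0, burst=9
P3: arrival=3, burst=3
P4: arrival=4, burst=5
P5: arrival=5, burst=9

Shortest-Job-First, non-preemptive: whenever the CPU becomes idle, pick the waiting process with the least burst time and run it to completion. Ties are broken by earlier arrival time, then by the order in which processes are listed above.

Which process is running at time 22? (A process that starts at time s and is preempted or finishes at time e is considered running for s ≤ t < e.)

Timeline: | P1 0-4 | P3 4-7 | P4 7-12 | P2 12-21 | P5 21-30 |
Completion: P1=4  P2=21  P3=7  P4=12  P5=30
Turnaround (C−A): P1=4  P2=21  P3=4  P4=8  P5=25

P5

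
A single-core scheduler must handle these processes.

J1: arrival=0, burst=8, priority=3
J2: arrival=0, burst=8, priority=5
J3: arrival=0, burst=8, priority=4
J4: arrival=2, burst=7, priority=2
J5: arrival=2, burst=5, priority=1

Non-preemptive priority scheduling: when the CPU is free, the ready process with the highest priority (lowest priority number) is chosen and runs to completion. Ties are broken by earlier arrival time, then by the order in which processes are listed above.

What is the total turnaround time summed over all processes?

101

Gantt: | J1 0-8 | J5 8-13 | J4 13-20 | J3 20-28 | J2 28-36 |
Completion: J1=8  J2=36  J3=28  J4=20  J5=13
Turnaround (C−A): J1=8  J2=36  J3=28  J4=18  J5=11
Turnaround = completion − arrival: J1=8, J2=36, J3=28, J4=18, J5=11
Total turnaround = 8 + 36 + 28 + 18 + 11 = 101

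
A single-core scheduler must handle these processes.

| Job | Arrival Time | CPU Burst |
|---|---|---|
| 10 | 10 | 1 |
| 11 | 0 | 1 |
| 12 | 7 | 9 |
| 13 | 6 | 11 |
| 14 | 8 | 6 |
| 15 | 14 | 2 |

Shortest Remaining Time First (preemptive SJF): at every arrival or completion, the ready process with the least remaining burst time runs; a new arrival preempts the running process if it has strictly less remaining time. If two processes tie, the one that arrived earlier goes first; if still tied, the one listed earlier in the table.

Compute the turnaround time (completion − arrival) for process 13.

Schedule: | 11 0-1 | idle 1-6 | 13 6-7 | 12 7-8 | 14 8-10 | 10 10-11 | 14 11-15 | 15 15-17 | 12 17-25 | 13 25-35 |
Completion: 10=11  11=1  12=25  13=35  14=15  15=17
Turnaround (C−A): 10=1  11=1  12=18  13=29  14=7  15=3
Turnaround(13) = completion − arrival = 35 − 6 = 29

29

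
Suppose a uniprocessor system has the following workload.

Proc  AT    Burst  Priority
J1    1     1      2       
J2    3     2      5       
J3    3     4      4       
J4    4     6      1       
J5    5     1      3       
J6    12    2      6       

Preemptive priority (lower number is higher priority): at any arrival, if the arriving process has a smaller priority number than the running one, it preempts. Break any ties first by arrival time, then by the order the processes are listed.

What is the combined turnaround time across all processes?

Schedule: | idle 0-1 | J1 1-2 | idle 2-3 | J3 3-4 | J4 4-10 | J5 10-11 | J3 11-14 | J2 14-16 | J6 16-18 |
Completion: J1=2  J2=16  J3=14  J4=10  J5=11  J6=18
Turnaround = completion − arrival: J1=1, J2=13, J3=11, J4=6, J5=6, J6=6
Total turnaround = 1 + 13 + 11 + 6 + 6 + 6 = 43

43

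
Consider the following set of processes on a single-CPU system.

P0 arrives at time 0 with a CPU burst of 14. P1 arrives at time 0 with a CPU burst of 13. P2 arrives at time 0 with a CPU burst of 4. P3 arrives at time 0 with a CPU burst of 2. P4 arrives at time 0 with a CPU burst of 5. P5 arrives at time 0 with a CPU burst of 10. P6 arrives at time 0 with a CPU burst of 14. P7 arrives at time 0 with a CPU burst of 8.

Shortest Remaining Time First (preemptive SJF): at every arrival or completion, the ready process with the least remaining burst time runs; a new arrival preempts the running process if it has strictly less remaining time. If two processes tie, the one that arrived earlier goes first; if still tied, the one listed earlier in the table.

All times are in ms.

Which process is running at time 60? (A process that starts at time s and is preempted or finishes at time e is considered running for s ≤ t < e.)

P6

Timeline: | P3 0-2 | P2 2-6 | P4 6-11 | P7 11-19 | P5 19-29 | P1 29-42 | P0 42-56 | P6 56-70 |
Completion: P0=56  P1=42  P2=6  P3=2  P4=11  P5=29  P6=70  P7=19
Turnaround (C−A): P0=56  P1=42  P2=6  P3=2  P4=11  P5=29  P6=70  P7=19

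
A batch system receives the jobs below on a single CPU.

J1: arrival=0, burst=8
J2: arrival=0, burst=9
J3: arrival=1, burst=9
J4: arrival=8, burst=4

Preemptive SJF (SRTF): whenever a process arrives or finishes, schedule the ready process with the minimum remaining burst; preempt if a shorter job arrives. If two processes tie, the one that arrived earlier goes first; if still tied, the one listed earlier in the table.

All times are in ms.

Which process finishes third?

J2

Schedule: | J1 0-8 | J4 8-12 | J2 12-21 | J3 21-30 |
Completion: J1=8  J2=21  J3=30  J4=12
Turnaround (C−A): J1=8  J2=21  J3=29  J4=4
Finish order: J1 → J4 → J2 → J3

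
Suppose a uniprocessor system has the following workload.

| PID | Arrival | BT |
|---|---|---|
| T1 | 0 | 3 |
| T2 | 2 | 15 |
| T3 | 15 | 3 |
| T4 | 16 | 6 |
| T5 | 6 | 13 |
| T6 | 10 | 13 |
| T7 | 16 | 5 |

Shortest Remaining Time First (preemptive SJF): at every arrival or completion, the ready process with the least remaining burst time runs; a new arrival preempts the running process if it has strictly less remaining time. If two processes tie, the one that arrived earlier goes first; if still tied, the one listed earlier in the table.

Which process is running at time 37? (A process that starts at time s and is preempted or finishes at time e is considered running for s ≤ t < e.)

T5

Timeline: | T1 0-3 | T2 3-18 | T3 18-21 | T7 21-26 | T4 26-32 | T5 32-45 | T6 45-58 |
Completion: T1=3  T2=18  T3=21  T4=32  T5=45  T6=58  T7=26
Turnaround (C−A): T1=3  T2=16  T3=6  T4=16  T5=39  T6=48  T7=10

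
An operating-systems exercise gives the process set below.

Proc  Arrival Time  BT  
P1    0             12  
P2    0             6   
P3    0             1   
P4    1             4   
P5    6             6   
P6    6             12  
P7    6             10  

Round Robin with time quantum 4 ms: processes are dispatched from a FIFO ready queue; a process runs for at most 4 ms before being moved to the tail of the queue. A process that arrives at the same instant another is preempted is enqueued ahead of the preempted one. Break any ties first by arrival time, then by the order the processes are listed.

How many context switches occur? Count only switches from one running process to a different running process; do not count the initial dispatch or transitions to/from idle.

14

Schedule: | P1 0-4 | P2 4-8 | P3 8-9 | P4 9-13 | P1 13-17 | P5 17-21 | P6 21-25 | P7 25-29 | P2 29-31 | P1 31-35 | P5 35-37 | P6 37-41 | P7 41-45 | P6 45-49 | P7 49-51 |
Completion: P1=35  P2=31  P3=9  P4=13  P5=37  P6=49  P7=51
Turnaround (C−A): P1=35  P2=31  P3=9  P4=12  P5=31  P6=43  P7=45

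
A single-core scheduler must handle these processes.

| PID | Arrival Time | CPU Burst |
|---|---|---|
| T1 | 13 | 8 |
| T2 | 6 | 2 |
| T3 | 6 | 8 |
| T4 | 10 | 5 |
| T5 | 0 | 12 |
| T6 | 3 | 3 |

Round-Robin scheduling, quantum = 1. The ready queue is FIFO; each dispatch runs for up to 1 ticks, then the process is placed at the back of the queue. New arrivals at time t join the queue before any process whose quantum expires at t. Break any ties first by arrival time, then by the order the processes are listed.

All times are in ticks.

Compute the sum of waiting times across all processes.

84

Timeline: | T5 0-3 | T6 3-4 | T5 4-5 | T6 5-6 | T5 6-7 | T2 7-8 | T3 8-9 | T6 9-10 | T5 10-11 | T2 11-12 | T3 12-13 | T4 13-14 | T5 14-15 | T1 15-16 | T3 16-17 | T4 17-18 | T5 18-19 | T1 19-20 | T3 20-21 | T4 21-22 | T5 22-23 | T1 23-24 | T3 24-25 | T4 25-26 | T5 26-27 | T1 27-28 | T3 28-29 | T4 29-30 | T5 30-31 | T1 31-32 | T3 32-33 | T5 33-34 | T1 34-35 | T3 35-36 | T1 36-38 |
Completion: T1=38  T2=12  T3=36  T4=30  T5=34  T6=10
Waiting = turnaround − burst: T1=17, T2=4, T3=22, T4=15, T5=22, T6=4
Total waiting = 17 + 4 + 22 + 15 + 22 + 4 = 84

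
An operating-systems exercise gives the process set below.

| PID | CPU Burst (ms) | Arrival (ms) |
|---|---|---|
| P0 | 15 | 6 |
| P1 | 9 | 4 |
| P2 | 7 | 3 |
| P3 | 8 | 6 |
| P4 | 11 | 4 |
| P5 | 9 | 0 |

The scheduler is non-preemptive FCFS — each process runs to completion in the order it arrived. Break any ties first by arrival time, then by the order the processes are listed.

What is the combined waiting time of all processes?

114

Timeline: | P5 0-9 | P2 9-16 | P1 16-25 | P4 25-36 | P0 36-51 | P3 51-59 |
Completion: P0=51  P1=25  P2=16  P3=59  P4=36  P5=9
Turnaround (C−A): P0=45  P1=21  P2=13  P3=53  P4=32  P5=9
Waiting = turnaround − burst: P0=30, P1=12, P2=6, P3=45, P4=21, P5=0
Total waiting = 30 + 12 + 6 + 45 + 21 + 0 = 114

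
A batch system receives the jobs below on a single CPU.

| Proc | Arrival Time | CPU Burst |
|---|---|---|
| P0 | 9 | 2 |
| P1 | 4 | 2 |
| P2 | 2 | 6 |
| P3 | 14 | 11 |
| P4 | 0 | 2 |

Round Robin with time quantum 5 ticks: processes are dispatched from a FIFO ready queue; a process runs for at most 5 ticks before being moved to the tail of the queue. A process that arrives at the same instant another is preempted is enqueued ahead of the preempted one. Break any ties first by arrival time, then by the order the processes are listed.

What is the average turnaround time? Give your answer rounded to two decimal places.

Schedule: | P4 0-2 | P2 2-7 | P1 7-9 | P2 9-10 | P0 10-12 | idle 12-14 | P3 14-25 |
Completion: P0=12  P1=9  P2=10  P3=25  P4=2
Turnaround times: P0=3, P1=5, P2=8, P3=11, P4=2
Average turnaround = (3+5+8+11+2) / 5 = 29/5 = 5.80

5.80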